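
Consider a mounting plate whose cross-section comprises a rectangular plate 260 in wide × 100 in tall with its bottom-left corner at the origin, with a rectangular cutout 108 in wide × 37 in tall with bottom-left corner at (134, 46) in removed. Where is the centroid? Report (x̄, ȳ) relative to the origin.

x̄ = 119.47 in, ȳ = 47.37 in

plate: A = 260 × 100 = 26000.00, centroid at (130.00, 50.00).
hole: A = −(108 × 37) = -3996.00, centroid at (188.00, 64.50).
ΣA = 22004.00 in²
ΣAx̄ = (26000.00)(130.00) + (-3996.00)(188.00) = 2628752.00 in³
ΣAȳ = (26000.00)(50.00) + (-3996.00)(64.50) = 1042258.00 in³
x̄ = 2628752.00 / 22004.00 = 119.47 in
ȳ = 1042258.00 / 22004.00 = 47.37 in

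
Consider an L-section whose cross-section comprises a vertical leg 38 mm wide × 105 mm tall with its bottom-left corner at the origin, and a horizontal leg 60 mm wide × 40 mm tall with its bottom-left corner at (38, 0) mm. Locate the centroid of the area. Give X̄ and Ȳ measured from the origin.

vertical leg: A = 38 × 105 = 3990.00, centroid at (19.00, 52.50).
horizontal leg: A = 60 × 40 = 2400.00, centroid at (68.00, 20.00).
ΣA = 6390.00 mm²
ΣAX̄ = (3990.00)(19.00) + (2400.00)(68.00) = 239010.00 mm³
ΣAȲ = (3990.00)(52.50) + (2400.00)(20.00) = 257475.00 mm³
X̄ = 239010.00 / 6390.00 = 37.40 mm
Ȳ = 257475.00 / 6390.00 = 40.29 mm

X̄ = 37.40 mm, Ȳ = 40.29 mm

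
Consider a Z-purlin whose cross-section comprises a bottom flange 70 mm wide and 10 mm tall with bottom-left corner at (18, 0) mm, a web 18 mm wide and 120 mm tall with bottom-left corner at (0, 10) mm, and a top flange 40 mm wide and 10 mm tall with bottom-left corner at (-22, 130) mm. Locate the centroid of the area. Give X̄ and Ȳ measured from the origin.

X̄ = 17.10 mm, Ȳ = 64.02 mm

bottom flange: A = 70 × 10 = 700.00, centroid at (53.00, 5.00).
web: A = 18 × 120 = 2160.00, centroid at (9.00, 70.00).
top flange: A = 40 × 10 = 400.00, centroid at (-2.00, 135.00).
ΣA = 3260.00 mm², ΣAX̄ = 55740.00 mm³, ΣAȲ = 208700.00 mm³.
X̄ = 55740.00/3260.00 = 17.10 mm; Ȳ = 208700.00/3260.00 = 64.02 mm.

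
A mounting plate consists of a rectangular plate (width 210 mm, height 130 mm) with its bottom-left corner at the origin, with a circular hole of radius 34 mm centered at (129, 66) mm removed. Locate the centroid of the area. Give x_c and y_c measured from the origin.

Part | A | x̄ᵢ | ȳᵢ | A·x̄ᵢ | A·ȳᵢ
plate | 27300.00 | 105.00 | 65.00 | 2866500.00 | 1774500.00
hole | -3631.68 | 129.00 | 66.00 | -468486.86 | -239690.95
Σ | 23668.32 |  |  | 2398013.14 | 1534809.05
x_c = 2398013.14 / 23668.32 = 101.32 mm
y_c = 1534809.05 / 23668.32 = 64.85 mm

x_c = 101.32 mm, y_c = 64.85 mm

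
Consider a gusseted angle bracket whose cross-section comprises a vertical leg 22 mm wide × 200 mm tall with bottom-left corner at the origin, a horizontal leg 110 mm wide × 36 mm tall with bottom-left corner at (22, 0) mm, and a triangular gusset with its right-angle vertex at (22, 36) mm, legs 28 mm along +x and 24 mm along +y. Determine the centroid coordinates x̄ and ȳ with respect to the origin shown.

x̄ = 41.84 mm, ȳ = 60.49 mm

vertical leg: A = 22 × 200 = 4400.00, centroid at (11.00, 100.00).
horizontal leg: A = 110 × 36 = 3960.00, centroid at (77.00, 18.00).
gusset: A = ½·28·24 = 336.00, centroid at (31.33, 44.00).
ΣA = 8696.00 mm²
ΣAx̄ = (4400.00)(11.00) + (3960.00)(77.00) + (336.00)(31.33) = 363848.00 mm³
ΣAȳ = (4400.00)(100.00) + (3960.00)(18.00) + (336.00)(44.00) = 526064.00 mm³
x̄ = 363848.00 / 8696.00 = 41.84 mm
ȳ = 526064.00 / 8696.00 = 60.49 mm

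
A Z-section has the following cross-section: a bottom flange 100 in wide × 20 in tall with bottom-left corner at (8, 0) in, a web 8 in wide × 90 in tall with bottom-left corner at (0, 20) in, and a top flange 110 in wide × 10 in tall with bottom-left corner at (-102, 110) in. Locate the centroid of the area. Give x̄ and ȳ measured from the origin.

bottom flange: A = 100 × 20 = 2000.00, centroid at (58.00, 10.00).
web: A = 8 × 90 = 720.00, centroid at (4.00, 65.00).
top flange: A = 110 × 10 = 1100.00, centroid at (-47.00, 115.00).
ΣA = 3820.00 in²
ΣAx̄ = (2000.00)(58.00) + (720.00)(4.00) + (1100.00)(-47.00) = 67180.00 in³
ΣAȳ = (2000.00)(10.00) + (720.00)(65.00) + (1100.00)(115.00) = 193300.00 in³
x̄ = 67180.00 / 3820.00 = 17.59 in
ȳ = 193300.00 / 3820.00 = 50.60 in

x̄ = 17.59 in, ȳ = 50.60 in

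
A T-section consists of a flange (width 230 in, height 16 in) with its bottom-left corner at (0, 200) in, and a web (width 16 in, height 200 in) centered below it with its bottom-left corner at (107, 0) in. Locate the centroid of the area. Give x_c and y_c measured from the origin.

web: A = 16 × 200 = 3200.00, centroid at (115.00, 100.00).
flange: A = 230 × 16 = 3680.00, centroid at (115.00, 208.00).
ΣA = 6880.00 in²
ΣAx_c = (3200.00)(115.00) + (3680.00)(115.00) = 791200.00 in³
ΣAy_c = (3200.00)(100.00) + (3680.00)(208.00) = 1085440.00 in³
x_c = 791200.00 / 6880.00 = 115.00 in
y_c = 1085440.00 / 6880.00 = 157.77 in

x_c = 115.00 in, y_c = 157.77 in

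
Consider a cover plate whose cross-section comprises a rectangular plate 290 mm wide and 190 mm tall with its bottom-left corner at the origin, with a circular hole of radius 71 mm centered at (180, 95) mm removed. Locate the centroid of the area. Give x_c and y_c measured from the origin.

x_c = 130.88 mm, y_c = 95.00 mm

Part | A | x̄ᵢ | ȳᵢ | A·x̄ᵢ | A·ȳᵢ
plate | 55100.00 | 145.00 | 95.00 | 7989500.00 | 5234500.00
hole | -15836.77 | 180.00 | 95.00 | -2850618.34 | -1504493.01
Σ | 39263.23 |  |  | 5138881.66 | 3730006.99
x_c = 5138881.66 / 39263.23 = 130.88 mm
y_c = 3730006.99 / 39263.23 = 95.00 mm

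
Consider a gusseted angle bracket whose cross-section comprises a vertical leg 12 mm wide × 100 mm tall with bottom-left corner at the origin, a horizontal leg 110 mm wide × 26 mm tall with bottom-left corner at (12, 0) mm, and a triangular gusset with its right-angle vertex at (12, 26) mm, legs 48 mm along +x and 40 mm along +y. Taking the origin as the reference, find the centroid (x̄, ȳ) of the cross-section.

x̄ = 44.96 mm, ȳ = 26.88 mm

vertical leg: A = 12 × 100 = 1200.00, centroid at (6.00, 50.00).
horizontal leg: A = 110 × 26 = 2860.00, centroid at (67.00, 13.00).
gusset: A = ½·48·40 = 960.00, centroid at (28.00, 39.33).
ΣA = 5020.00 mm², ΣAx̄ = 225700.00 mm³, ΣAȳ = 134940.00 mm³.
x̄ = 225700.00/5020.00 = 44.96 mm; ȳ = 134940.00/5020.00 = 26.88 mm.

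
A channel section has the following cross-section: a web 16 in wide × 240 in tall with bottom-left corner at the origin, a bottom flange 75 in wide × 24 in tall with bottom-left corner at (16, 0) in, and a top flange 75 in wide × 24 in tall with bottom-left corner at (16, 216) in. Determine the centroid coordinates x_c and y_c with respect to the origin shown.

Part | A | x̄ᵢ | ȳᵢ | A·x̄ᵢ | A·ȳᵢ
web | 3840.00 | 8.00 | 120.00 | 30720.00 | 460800.00
bottom flange | 1800.00 | 53.50 | 12.00 | 96300.00 | 21600.00
top flange | 1800.00 | 53.50 | 228.00 | 96300.00 | 410400.00
Σ | 7440.00 |  |  | 223320.00 | 892800.00
x_c = 223320.00 / 7440.00 = 30.02 in
y_c = 892800.00 / 7440.00 = 120.00 in

x_c = 30.02 in, y_c = 120.00 in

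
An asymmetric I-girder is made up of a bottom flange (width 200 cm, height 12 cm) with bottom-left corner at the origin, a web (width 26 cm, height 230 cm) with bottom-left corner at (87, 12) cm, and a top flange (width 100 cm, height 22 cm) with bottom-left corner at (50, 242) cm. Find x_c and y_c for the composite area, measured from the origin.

bottom flange: A = 200 × 12 = 2400.00, centroid at (100.00, 6.00).
web: A = 26 × 230 = 5980.00, centroid at (100.00, 127.00).
top flange: A = 100 × 22 = 2200.00, centroid at (100.00, 253.00).
ΣA = 10580.00 cm², ΣAx_c = 1058000.00 cm³, ΣAy_c = 1330460.00 cm³.
x_c = 1058000.00/10580.00 = 100.00 cm; y_c = 1330460.00/10580.00 = 125.75 cm.

x_c = 100.00 cm, y_c = 125.75 cm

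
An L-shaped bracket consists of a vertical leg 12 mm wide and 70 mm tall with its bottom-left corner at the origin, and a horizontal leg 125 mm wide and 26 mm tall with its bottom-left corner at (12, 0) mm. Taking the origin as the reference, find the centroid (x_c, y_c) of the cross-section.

x_c = 60.43 mm, y_c = 17.52 mm

Part | A | x̄ᵢ | ȳᵢ | A·x̄ᵢ | A·ȳᵢ
vertical leg | 840.00 | 6.00 | 35.00 | 5040.00 | 29400.00
horizontal leg | 3250.00 | 74.50 | 13.00 | 242125.00 | 42250.00
Σ | 4090.00 |  |  | 247165.00 | 71650.00
x_c = 247165.00 / 4090.00 = 60.43 mm
y_c = 71650.00 / 4090.00 = 17.52 mm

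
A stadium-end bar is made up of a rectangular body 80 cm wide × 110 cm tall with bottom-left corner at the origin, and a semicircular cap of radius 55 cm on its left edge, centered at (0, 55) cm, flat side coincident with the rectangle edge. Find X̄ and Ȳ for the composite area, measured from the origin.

rectangular body: A = 80 × 110 = 8800.00, centroid at (40.00, 55.00).
semicircular end: A = ½π·55² = 4751.66, centroid at (-23.34, 55.00).
ΣA = 13551.66 cm², ΣAX̄ = 241083.33 cm³, ΣAȲ = 745341.24 cm³.
X̄ = 241083.33/13551.66 = 17.79 cm; Ȳ = 745341.24/13551.66 = 55.00 cm.

X̄ = 17.79 cm, Ȳ = 55.00 cm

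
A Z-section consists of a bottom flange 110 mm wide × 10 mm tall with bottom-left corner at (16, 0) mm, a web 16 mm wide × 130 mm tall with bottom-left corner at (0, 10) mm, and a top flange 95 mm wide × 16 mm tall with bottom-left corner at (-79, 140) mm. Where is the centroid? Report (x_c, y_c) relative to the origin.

x_c = 9.97 mm, y_c = 82.23 mm

bottom flange: A = 110 × 10 = 1100.00, centroid at (71.00, 5.00).
web: A = 16 × 130 = 2080.00, centroid at (8.00, 75.00).
top flange: A = 95 × 16 = 1520.00, centroid at (-31.50, 148.00).
ΣA = 4700.00 mm², ΣAx_c = 46860.00 mm³, ΣAy_c = 386460.00 mm³.
x_c = 46860.00/4700.00 = 9.97 mm; y_c = 386460.00/4700.00 = 82.23 mm.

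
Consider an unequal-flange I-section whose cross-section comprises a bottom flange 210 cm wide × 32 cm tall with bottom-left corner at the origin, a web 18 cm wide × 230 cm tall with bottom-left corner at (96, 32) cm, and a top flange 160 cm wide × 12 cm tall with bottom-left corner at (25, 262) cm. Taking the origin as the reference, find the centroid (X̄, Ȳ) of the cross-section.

bottom flange: A = 210 × 32 = 6720.00, centroid at (105.00, 16.00).
web: A = 18 × 230 = 4140.00, centroid at (105.00, 147.00).
top flange: A = 160 × 12 = 1920.00, centroid at (105.00, 268.00).
ΣA = 12780.00 cm², ΣAX̄ = 1341900.00 cm³, ΣAȲ = 1230660.00 cm³.
X̄ = 1341900.00/12780.00 = 105.00 cm; Ȳ = 1230660.00/12780.00 = 96.30 cm.

X̄ = 105.00 cm, Ȳ = 96.30 cm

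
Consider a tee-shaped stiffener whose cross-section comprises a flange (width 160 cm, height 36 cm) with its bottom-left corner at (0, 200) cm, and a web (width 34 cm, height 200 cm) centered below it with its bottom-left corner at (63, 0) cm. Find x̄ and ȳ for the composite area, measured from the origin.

x̄ = 80.00 cm, ȳ = 154.11 cm

Part | A | x̄ᵢ | ȳᵢ | A·x̄ᵢ | A·ȳᵢ
web | 6800.00 | 80.00 | 100.00 | 544000.00 | 680000.00
flange | 5760.00 | 80.00 | 218.00 | 460800.00 | 1255680.00
Σ | 12560.00 |  |  | 1004800.00 | 1935680.00
x̄ = 1004800.00 / 12560.00 = 80.00 cm
ȳ = 1935680.00 / 12560.00 = 154.11 cm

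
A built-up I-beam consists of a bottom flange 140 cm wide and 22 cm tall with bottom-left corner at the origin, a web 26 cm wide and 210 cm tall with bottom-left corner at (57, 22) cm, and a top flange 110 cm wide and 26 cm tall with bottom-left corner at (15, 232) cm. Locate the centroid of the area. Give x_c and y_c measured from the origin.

x_c = 70.00 cm, y_c = 125.26 cm

Part | A | x̄ᵢ | ȳᵢ | A·x̄ᵢ | A·ȳᵢ
bottom flange | 3080.00 | 70.00 | 11.00 | 215600.00 | 33880.00
web | 5460.00 | 70.00 | 127.00 | 382200.00 | 693420.00
top flange | 2860.00 | 70.00 | 245.00 | 200200.00 | 700700.00
Σ | 11400.00 |  |  | 798000.00 | 1428000.00
x_c = 798000.00 / 11400.00 = 70.00 cm
y_c = 1428000.00 / 11400.00 = 125.26 cm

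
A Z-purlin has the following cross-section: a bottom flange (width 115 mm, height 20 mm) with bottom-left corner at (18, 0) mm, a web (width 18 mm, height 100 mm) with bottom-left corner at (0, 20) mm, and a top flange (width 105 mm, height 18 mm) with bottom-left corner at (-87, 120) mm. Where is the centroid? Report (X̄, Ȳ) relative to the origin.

X̄ = 20.81 mm, Ȳ = 65.58 mm

bottom flange: A = 115 × 20 = 2300.00, centroid at (75.50, 10.00).
web: A = 18 × 100 = 1800.00, centroid at (9.00, 70.00).
top flange: A = 105 × 18 = 1890.00, centroid at (-34.50, 129.00).
ΣA = 5990.00 mm²
ΣAX̄ = (2300.00)(75.50) + (1800.00)(9.00) + (1890.00)(-34.50) = 124645.00 mm³
ΣAȲ = (2300.00)(10.00) + (1800.00)(70.00) + (1890.00)(129.00) = 392810.00 mm³
X̄ = 124645.00 / 5990.00 = 20.81 mm
Ȳ = 392810.00 / 5990.00 = 65.58 mm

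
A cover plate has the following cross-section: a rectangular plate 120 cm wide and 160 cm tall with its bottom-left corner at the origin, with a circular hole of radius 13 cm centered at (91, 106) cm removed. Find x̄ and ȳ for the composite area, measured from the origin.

x̄ = 59.12 cm, ȳ = 79.26 cm

plate: A = 120 × 160 = 19200.00, centroid at (60.00, 80.00).
hole: A = −π·13² = -530.93, centroid at (91.00, 106.00).
ΣA = 18669.07 cm²
ΣAx̄ = (19200.00)(60.00) + (-530.93)(91.00) = 1103685.45 cm³
ΣAȳ = (19200.00)(80.00) + (-530.93)(106.00) = 1479721.51 cm³
x̄ = 1103685.45 / 18669.07 = 59.12 cm
ȳ = 1479721.51 / 18669.07 = 79.26 cm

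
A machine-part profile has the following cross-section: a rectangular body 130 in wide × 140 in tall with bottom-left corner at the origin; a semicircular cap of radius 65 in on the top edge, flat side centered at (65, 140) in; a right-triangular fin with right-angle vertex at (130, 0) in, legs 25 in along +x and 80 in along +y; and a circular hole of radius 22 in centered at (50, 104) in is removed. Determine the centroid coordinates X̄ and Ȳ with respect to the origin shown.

X̄ = 68.95 in, Ȳ = 92.73 in

Part | A | x̄ᵢ | ȳᵢ | A·x̄ᵢ | A·ȳᵢ
rectangular body | 18200.00 | 65.00 | 70.00 | 1183000.00 | 1274000.00
semicircular top | 6636.61 | 65.00 | 167.59 | 431379.94 | 1112209.36
triangular fin | 1000.00 | 138.33 | 26.67 | 138333.33 | 26666.67
hole | -1520.53 | 50.00 | 104.00 | -76026.54 | -158135.21
Σ | 24316.08 |  |  | 1676686.73 | 2254740.82
X̄ = 1676686.73 / 24316.08 = 68.95 in
Ȳ = 2254740.82 / 24316.08 = 92.73 in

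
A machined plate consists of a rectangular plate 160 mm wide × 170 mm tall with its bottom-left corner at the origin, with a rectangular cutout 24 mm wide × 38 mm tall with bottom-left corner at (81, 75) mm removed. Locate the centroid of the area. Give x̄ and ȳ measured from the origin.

Part | A | x̄ᵢ | ȳᵢ | A·x̄ᵢ | A·ȳᵢ
plate | 27200.00 | 80.00 | 85.00 | 2176000.00 | 2312000.00
hole | -912.00 | 93.00 | 94.00 | -84816.00 | -85728.00
Σ | 26288.00 |  |  | 2091184.00 | 2226272.00
x̄ = 2091184.00 / 26288.00 = 79.55 mm
ȳ = 2226272.00 / 26288.00 = 84.69 mm

x̄ = 79.55 mm, ȳ = 84.69 mm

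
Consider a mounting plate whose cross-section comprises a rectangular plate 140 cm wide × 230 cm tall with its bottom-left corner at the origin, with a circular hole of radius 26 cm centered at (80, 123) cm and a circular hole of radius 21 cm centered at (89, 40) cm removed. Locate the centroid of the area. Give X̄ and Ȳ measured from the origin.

X̄ = 68.34 cm, Ȳ = 118.03 cm

Part | A | x̄ᵢ | ȳᵢ | A·x̄ᵢ | A·ȳᵢ
plate | 32200.00 | 70.00 | 115.00 | 2254000.00 | 3703000.00
hole 1 | -2123.72 | 80.00 | 123.00 | -169897.33 | -261217.15
hole 2 | -1385.44 | 89.00 | 40.00 | -123304.37 | -55417.69
Σ | 28690.84 |  |  | 1960798.30 | 3386365.16
X̄ = 1960798.30 / 28690.84 = 68.34 cm
Ȳ = 3386365.16 / 28690.84 = 118.03 cm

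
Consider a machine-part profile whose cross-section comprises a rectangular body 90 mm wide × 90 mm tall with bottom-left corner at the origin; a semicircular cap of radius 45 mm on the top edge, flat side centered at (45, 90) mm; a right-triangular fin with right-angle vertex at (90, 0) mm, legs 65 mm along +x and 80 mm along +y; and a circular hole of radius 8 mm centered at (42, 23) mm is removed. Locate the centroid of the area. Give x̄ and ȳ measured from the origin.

rectangular body: A = 90 × 90 = 8100.00, centroid at (45.00, 45.00).
semicircular top: A = ½π·45² = 3180.86, centroid at (45.00, 109.10).
triangular fin: A = ½·65·80 = 2600.00, centroid at (111.67, 26.67).
hole: A = −π·8² = -201.06, centroid at (42.00, 23.00).
ΣA = 13679.80 mm²
ΣAx̄ = (8100.00)(45.00) + (3180.86)(45.00) + (2600.00)(111.67) + (-201.06)(42.00) = 789527.55 mm³
ΣAȳ = (8100.00)(45.00) + (3180.86)(109.10) + (2600.00)(26.67) + (-201.06)(23.00) = 776236.54 mm³
x̄ = 789527.55 / 13679.80 = 57.71 mm
ȳ = 776236.54 / 13679.80 = 56.74 mm

x̄ = 57.71 mm, ȳ = 56.74 mm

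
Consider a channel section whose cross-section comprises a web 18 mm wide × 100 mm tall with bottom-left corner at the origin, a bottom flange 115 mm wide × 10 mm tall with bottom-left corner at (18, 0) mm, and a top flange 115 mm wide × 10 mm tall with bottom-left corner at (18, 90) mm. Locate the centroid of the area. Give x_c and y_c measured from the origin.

x_c = 46.30 mm, y_c = 50.00 mm

Part | A | x̄ᵢ | ȳᵢ | A·x̄ᵢ | A·ȳᵢ
web | 1800.00 | 9.00 | 50.00 | 16200.00 | 90000.00
bottom flange | 1150.00 | 75.50 | 5.00 | 86825.00 | 5750.00
top flange | 1150.00 | 75.50 | 95.00 | 86825.00 | 109250.00
Σ | 4100.00 |  |  | 189850.00 | 205000.00
x_c = 189850.00 / 4100.00 = 46.30 mm
y_c = 205000.00 / 4100.00 = 50.00 mm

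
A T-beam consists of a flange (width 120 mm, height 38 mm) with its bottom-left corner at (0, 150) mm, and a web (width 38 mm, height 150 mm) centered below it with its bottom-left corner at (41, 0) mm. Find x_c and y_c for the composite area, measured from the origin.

web: A = 38 × 150 = 5700.00, centroid at (60.00, 75.00).
flange: A = 120 × 38 = 4560.00, centroid at (60.00, 169.00).
ΣA = 10260.00 mm², ΣAx_c = 615600.00 mm³, ΣAy_c = 1198140.00 mm³.
x_c = 615600.00/10260.00 = 60.00 mm; y_c = 1198140.00/10260.00 = 116.78 mm.

x_c = 60.00 mm, y_c = 116.78 mm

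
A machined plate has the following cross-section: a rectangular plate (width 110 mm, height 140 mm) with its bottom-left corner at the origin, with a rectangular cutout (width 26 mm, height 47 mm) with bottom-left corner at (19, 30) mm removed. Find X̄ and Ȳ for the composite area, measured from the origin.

X̄ = 56.98 mm, Ȳ = 71.42 mm

Part | A | x̄ᵢ | ȳᵢ | A·x̄ᵢ | A·ȳᵢ
plate | 15400.00 | 55.00 | 70.00 | 847000.00 | 1078000.00
hole | -1222.00 | 32.00 | 53.50 | -39104.00 | -65377.00
Σ | 14178.00 |  |  | 807896.00 | 1012623.00
X̄ = 807896.00 / 14178.00 = 56.98 mm
Ȳ = 1012623.00 / 14178.00 = 71.42 mm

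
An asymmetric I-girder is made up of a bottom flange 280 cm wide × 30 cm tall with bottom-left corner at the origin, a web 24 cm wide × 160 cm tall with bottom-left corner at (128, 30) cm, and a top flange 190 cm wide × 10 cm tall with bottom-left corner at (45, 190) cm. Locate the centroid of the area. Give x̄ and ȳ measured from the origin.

Part | A | x̄ᵢ | ȳᵢ | A·x̄ᵢ | A·ȳᵢ
bottom flange | 8400.00 | 140.00 | 15.00 | 1176000.00 | 126000.00
web | 3840.00 | 140.00 | 110.00 | 537600.00 | 422400.00
top flange | 1900.00 | 140.00 | 195.00 | 266000.00 | 370500.00
Σ | 14140.00 |  |  | 1979600.00 | 918900.00
x̄ = 1979600.00 / 14140.00 = 140.00 cm
ȳ = 918900.00 / 14140.00 = 64.99 cm

x̄ = 140.00 cm, ȳ = 64.99 cm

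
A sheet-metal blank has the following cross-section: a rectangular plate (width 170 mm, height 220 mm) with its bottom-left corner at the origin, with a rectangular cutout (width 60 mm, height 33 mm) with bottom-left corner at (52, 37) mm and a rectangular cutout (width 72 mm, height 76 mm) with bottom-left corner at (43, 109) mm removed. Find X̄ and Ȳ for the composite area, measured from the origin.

X̄ = 86.29 mm, Ȳ = 106.97 mm

plate: A = 170 × 220 = 37400.00, centroid at (85.00, 110.00).
hole 1: A = −(60 × 33) = -1980.00, centroid at (82.00, 53.50).
hole 2: A = −(72 × 76) = -5472.00, centroid at (79.00, 147.00).
ΣA = 29948.00 mm²
ΣAX̄ = (37400.00)(85.00) + (-1980.00)(82.00) + (-5472.00)(79.00) = 2584352.00 mm³
ΣAȲ = (37400.00)(110.00) + (-1980.00)(53.50) + (-5472.00)(147.00) = 3203686.00 mm³
X̄ = 2584352.00 / 29948.00 = 86.29 mm
Ȳ = 3203686.00 / 29948.00 = 106.97 mm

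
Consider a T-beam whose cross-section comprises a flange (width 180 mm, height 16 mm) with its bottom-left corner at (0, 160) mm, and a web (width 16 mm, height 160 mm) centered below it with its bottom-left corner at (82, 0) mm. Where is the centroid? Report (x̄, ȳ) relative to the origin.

Part | A | x̄ᵢ | ȳᵢ | A·x̄ᵢ | A·ȳᵢ
web | 2560.00 | 90.00 | 80.00 | 230400.00 | 204800.00
flange | 2880.00 | 90.00 | 168.00 | 259200.00 | 483840.00
Σ | 5440.00 |  |  | 489600.00 | 688640.00
x̄ = 489600.00 / 5440.00 = 90.00 mm
ȳ = 688640.00 / 5440.00 = 126.59 mm

x̄ = 90.00 mm, ȳ = 126.59 mm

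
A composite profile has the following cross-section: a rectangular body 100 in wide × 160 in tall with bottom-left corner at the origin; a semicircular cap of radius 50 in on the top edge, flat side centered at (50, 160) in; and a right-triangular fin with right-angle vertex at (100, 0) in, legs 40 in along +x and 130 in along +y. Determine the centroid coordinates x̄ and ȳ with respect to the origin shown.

x̄ = 57.31 in, ȳ = 93.41 in

Part | A | x̄ᵢ | ȳᵢ | A·x̄ᵢ | A·ȳᵢ
rectangular body | 16000.00 | 50.00 | 80.00 | 800000.00 | 1280000.00
semicircular top | 3926.99 | 50.00 | 181.22 | 196349.54 | 711651.86
triangular fin | 2600.00 | 113.33 | 43.33 | 294666.67 | 112666.67
Σ | 22526.99 |  |  | 1291016.21 | 2104318.53
x̄ = 1291016.21 / 22526.99 = 57.31 in
ȳ = 2104318.53 / 22526.99 = 93.41 in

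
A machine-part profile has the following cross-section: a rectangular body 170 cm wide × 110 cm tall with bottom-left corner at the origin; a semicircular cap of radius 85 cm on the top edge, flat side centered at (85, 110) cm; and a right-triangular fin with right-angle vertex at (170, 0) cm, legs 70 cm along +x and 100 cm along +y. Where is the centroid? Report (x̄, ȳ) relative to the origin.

rectangular body: A = 170 × 110 = 18700.00, centroid at (85.00, 55.00).
semicircular top: A = ½π·85² = 11349.00, centroid at (85.00, 146.08).
triangular fin: A = ½·70·100 = 3500.00, centroid at (193.33, 33.33).
ΣA = 33549.00 cm²
ΣAx̄ = (18700.00)(85.00) + (11349.00)(85.00) + (3500.00)(193.33) = 3230831.96 cm³
ΣAȳ = (18700.00)(55.00) + (11349.00)(146.08) + (3500.00)(33.33) = 2802973.71 cm³
x̄ = 3230831.96 / 33549.00 = 96.30 cm
ȳ = 2802973.71 / 33549.00 = 83.55 cm

x̄ = 96.30 cm, ȳ = 83.55 cm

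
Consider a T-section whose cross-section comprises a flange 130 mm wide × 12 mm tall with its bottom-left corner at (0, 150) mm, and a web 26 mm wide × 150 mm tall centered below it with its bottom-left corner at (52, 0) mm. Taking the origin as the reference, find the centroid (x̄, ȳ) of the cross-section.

x̄ = 65.00 mm, ȳ = 98.14 mm

web: A = 26 × 150 = 3900.00, centroid at (65.00, 75.00).
flange: A = 130 × 12 = 1560.00, centroid at (65.00, 156.00).
ΣA = 5460.00 mm²
ΣAx̄ = (3900.00)(65.00) + (1560.00)(65.00) = 354900.00 mm³
ΣAȳ = (3900.00)(75.00) + (1560.00)(156.00) = 535860.00 mm³
x̄ = 354900.00 / 5460.00 = 65.00 mm
ȳ = 535860.00 / 5460.00 = 98.14 mm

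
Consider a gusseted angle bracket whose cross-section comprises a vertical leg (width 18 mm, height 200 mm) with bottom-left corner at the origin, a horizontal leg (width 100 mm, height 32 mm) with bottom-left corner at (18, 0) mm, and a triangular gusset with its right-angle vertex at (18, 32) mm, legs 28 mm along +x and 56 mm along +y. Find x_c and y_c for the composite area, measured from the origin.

x_c = 35.79 mm, y_c = 59.46 mm

Part | A | x̄ᵢ | ȳᵢ | A·x̄ᵢ | A·ȳᵢ
vertical leg | 3600.00 | 9.00 | 100.00 | 32400.00 | 360000.00
horizontal leg | 3200.00 | 68.00 | 16.00 | 217600.00 | 51200.00
gusset | 784.00 | 27.33 | 50.67 | 21429.33 | 39722.67
Σ | 7584.00 |  |  | 271429.33 | 450922.67
x_c = 271429.33 / 7584.00 = 35.79 mm
y_c = 450922.67 / 7584.00 = 59.46 mm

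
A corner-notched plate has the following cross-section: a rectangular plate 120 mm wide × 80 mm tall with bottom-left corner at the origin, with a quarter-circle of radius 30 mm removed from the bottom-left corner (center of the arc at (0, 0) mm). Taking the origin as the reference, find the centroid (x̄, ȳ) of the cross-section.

x̄ = 63.76 mm, ȳ = 42.17 mm

plate: A = 120 × 80 = 9600.00, centroid at (60.00, 40.00).
removed quarter-circle: A = −¼π·30² = -706.86, centroid at (12.73, 12.73).
ΣA = 8893.14 mm², ΣAx̄ = 567000.00 mm³, ΣAȳ = 375000.00 mm³.
x̄ = 567000.00/8893.14 = 63.76 mm; ȳ = 375000.00/8893.14 = 42.17 mm.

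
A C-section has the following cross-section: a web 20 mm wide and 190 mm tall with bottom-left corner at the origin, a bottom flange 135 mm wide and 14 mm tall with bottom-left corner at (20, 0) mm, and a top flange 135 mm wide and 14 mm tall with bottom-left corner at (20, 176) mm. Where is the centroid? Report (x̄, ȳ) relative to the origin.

web: A = 20 × 190 = 3800.00, centroid at (10.00, 95.00).
bottom flange: A = 135 × 14 = 1890.00, centroid at (87.50, 7.00).
top flange: A = 135 × 14 = 1890.00, centroid at (87.50, 183.00).
ΣA = 7580.00 mm², ΣAx̄ = 368750.00 mm³, ΣAȳ = 720100.00 mm³.
x̄ = 368750.00/7580.00 = 48.65 mm; ȳ = 720100.00/7580.00 = 95.00 mm.

x̄ = 48.65 mm, ȳ = 95.00 mm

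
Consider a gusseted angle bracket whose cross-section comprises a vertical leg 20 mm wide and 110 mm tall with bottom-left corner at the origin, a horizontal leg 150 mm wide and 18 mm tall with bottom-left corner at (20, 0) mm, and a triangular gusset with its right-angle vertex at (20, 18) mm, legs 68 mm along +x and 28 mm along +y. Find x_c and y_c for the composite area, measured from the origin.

Part | A | x̄ᵢ | ȳᵢ | A·x̄ᵢ | A·ȳᵢ
vertical leg | 2200.00 | 10.00 | 55.00 | 22000.00 | 121000.00
horizontal leg | 2700.00 | 95.00 | 9.00 | 256500.00 | 24300.00
gusset | 952.00 | 42.67 | 27.33 | 40618.67 | 26021.33
Σ | 5852.00 |  |  | 319118.67 | 171321.33
x_c = 319118.67 / 5852.00 = 54.53 mm
y_c = 171321.33 / 5852.00 = 29.28 mm

x_c = 54.53 mm, y_c = 29.28 mm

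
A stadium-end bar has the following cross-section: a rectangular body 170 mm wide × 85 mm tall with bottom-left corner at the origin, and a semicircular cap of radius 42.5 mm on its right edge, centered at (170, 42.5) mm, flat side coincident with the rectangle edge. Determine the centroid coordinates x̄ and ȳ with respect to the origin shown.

x̄ = 101.91 mm, ȳ = 42.50 mm

Part | A | x̄ᵢ | ȳᵢ | A·x̄ᵢ | A·ȳᵢ
rectangular body | 14450.00 | 85.00 | 42.50 | 1228250.00 | 614125.00
semicircular end | 2837.25 | 188.04 | 42.50 | 533509.73 | 120583.16
Σ | 17287.25 |  |  | 1761759.73 | 734708.16
x̄ = 1761759.73 / 17287.25 = 101.91 mm
ȳ = 734708.16 / 17287.25 = 42.50 mm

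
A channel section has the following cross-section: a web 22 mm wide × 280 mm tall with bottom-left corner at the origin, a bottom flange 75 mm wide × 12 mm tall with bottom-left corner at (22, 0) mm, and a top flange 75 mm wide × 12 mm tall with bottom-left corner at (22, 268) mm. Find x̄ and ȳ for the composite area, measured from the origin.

x̄ = 21.97 mm, ȳ = 140.00 mm

web: A = 22 × 280 = 6160.00, centroid at (11.00, 140.00).
bottom flange: A = 75 × 12 = 900.00, centroid at (59.50, 6.00).
top flange: A = 75 × 12 = 900.00, centroid at (59.50, 274.00).
ΣA = 7960.00 mm²
ΣAx̄ = (6160.00)(11.00) + (900.00)(59.50) + (900.00)(59.50) = 174860.00 mm³
ΣAȳ = (6160.00)(140.00) + (900.00)(6.00) + (900.00)(274.00) = 1114400.00 mm³
x̄ = 174860.00 / 7960.00 = 21.97 mm
ȳ = 1114400.00 / 7960.00 = 140.00 mm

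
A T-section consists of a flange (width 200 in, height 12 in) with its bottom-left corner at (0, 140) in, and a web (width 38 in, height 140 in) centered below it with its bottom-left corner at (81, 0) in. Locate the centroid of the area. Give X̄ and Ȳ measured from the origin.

X̄ = 100.00 in, Ȳ = 93.63 in

Part | A | x̄ᵢ | ȳᵢ | A·x̄ᵢ | A·ȳᵢ
web | 5320.00 | 100.00 | 70.00 | 532000.00 | 372400.00
flange | 2400.00 | 100.00 | 146.00 | 240000.00 | 350400.00
Σ | 7720.00 |  |  | 772000.00 | 722800.00
X̄ = 772000.00 / 7720.00 = 100.00 in
Ȳ = 722800.00 / 7720.00 = 93.63 in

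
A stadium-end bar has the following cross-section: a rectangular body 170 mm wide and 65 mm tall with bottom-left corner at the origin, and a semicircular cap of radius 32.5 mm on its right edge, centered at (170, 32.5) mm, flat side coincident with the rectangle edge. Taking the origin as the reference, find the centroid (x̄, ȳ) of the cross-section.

rectangular body: A = 170 × 65 = 11050.00, centroid at (85.00, 32.50).
semicircular end: A = ½π·32.5² = 1659.15, centroid at (183.79, 32.50).
ΣA = 12709.15 mm²
ΣAx̄ = (11050.00)(85.00) + (1659.15)(183.79) = 1244191.53 mm³
ΣAȳ = (11050.00)(32.50) + (1659.15)(32.50) = 413047.49 mm³
x̄ = 1244191.53 / 12709.15 = 97.90 mm
ȳ = 413047.49 / 12709.15 = 32.50 mm

x̄ = 97.90 mm, ȳ = 32.50 mm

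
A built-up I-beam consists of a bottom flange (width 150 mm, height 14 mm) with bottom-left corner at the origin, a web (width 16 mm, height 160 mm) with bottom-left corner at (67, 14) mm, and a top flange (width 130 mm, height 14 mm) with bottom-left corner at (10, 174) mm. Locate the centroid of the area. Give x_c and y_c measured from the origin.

bottom flange: A = 150 × 14 = 2100.00, centroid at (75.00, 7.00).
web: A = 16 × 160 = 2560.00, centroid at (75.00, 94.00).
top flange: A = 130 × 14 = 1820.00, centroid at (75.00, 181.00).
ΣA = 6480.00 mm², ΣAx_c = 486000.00 mm³, ΣAy_c = 584760.00 mm³.
x_c = 486000.00/6480.00 = 75.00 mm; y_c = 584760.00/6480.00 = 90.24 mm.

x_c = 75.00 mm, y_c = 90.24 mm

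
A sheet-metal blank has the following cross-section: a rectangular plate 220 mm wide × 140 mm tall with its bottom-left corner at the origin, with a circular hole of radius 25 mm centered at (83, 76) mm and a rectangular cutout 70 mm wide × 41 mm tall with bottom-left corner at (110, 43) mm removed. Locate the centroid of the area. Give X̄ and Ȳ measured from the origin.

plate: A = 220 × 140 = 30800.00, centroid at (110.00, 70.00).
hole 1: A = −π·25² = -1963.50, centroid at (83.00, 76.00).
hole 2: A = −(70 × 41) = -2870.00, centroid at (145.00, 63.50).
ΣA = 25966.50 mm²
ΣAX̄ = (30800.00)(110.00) + (-1963.50)(83.00) + (-2870.00)(145.00) = 2808879.88 mm³
ΣAȲ = (30800.00)(70.00) + (-1963.50)(76.00) + (-2870.00)(63.50) = 1824529.35 mm³
X̄ = 2808879.88 / 25966.50 = 108.17 mm
Ȳ = 1824529.35 / 25966.50 = 70.26 mm

X̄ = 108.17 mm, Ȳ = 70.26 mm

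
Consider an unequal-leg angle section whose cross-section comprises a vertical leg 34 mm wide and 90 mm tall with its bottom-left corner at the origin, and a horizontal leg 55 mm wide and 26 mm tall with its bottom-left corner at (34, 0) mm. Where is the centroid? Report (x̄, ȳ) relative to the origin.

Part | A | x̄ᵢ | ȳᵢ | A·x̄ᵢ | A·ȳᵢ
vertical leg | 3060.00 | 17.00 | 45.00 | 52020.00 | 137700.00
horizontal leg | 1430.00 | 61.50 | 13.00 | 87945.00 | 18590.00
Σ | 4490.00 |  |  | 139965.00 | 156290.00
x̄ = 139965.00 / 4490.00 = 31.17 mm
ȳ = 156290.00 / 4490.00 = 34.81 mm

x̄ = 31.17 mm, ȳ = 34.81 mm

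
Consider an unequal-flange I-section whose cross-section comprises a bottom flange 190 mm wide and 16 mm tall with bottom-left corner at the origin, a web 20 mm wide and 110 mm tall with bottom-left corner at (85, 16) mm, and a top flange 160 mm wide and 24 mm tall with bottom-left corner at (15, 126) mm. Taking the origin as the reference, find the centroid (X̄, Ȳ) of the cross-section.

bottom flange: A = 190 × 16 = 3040.00, centroid at (95.00, 8.00).
web: A = 20 × 110 = 2200.00, centroid at (95.00, 71.00).
top flange: A = 160 × 24 = 3840.00, centroid at (95.00, 138.00).
ΣA = 9080.00 mm², ΣAX̄ = 862600.00 mm³, ΣAȲ = 710440.00 mm³.
X̄ = 862600.00/9080.00 = 95.00 mm; Ȳ = 710440.00/9080.00 = 78.24 mm.

X̄ = 95.00 mm, Ȳ = 78.24 mm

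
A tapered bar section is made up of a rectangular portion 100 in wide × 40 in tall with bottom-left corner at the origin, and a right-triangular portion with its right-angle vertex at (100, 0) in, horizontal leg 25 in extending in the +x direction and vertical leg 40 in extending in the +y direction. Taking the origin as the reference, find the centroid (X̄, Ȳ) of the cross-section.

X̄ = 56.48 in, Ȳ = 19.26 in

rectangular portion: A = 100 × 40 = 4000.00, centroid at (50.00, 20.00).
triangular portion: A = ½·25·40 = 500.00, centroid at (108.33, 13.33).
ΣA = 4500.00 in², ΣAX̄ = 254166.67 in³, ΣAȲ = 86666.67 in³.
X̄ = 254166.67/4500.00 = 56.48 in; Ȳ = 86666.67/4500.00 = 19.26 in.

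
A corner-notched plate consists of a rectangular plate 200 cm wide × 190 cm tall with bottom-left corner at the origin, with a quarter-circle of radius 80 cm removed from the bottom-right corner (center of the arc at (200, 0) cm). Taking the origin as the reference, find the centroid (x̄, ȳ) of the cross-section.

x̄ = 89.93 cm, ȳ = 104.31 cm

plate: A = 200 × 190 = 38000.00, centroid at (100.00, 95.00).
removed quarter-circle: A = −¼π·80² = -5026.55, centroid at (166.05, 33.95).
ΣA = 32973.45 cm²
ΣAx̄ = (38000.00)(100.00) + (-5026.55)(166.05) = 2965357.02 cm³
ΣAȳ = (38000.00)(95.00) + (-5026.55)(33.95) = 3439333.33 cm³
x̄ = 2965357.02 / 32973.45 = 89.93 cm
ȳ = 3439333.33 / 32973.45 = 104.31 cm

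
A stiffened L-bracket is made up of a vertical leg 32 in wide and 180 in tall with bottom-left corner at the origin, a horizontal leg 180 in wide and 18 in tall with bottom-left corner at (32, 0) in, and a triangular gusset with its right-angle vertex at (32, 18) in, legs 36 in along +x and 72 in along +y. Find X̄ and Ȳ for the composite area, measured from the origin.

X̄ = 52.88 in, Ȳ = 58.47 in

Part | A | x̄ᵢ | ȳᵢ | A·x̄ᵢ | A·ȳᵢ
vertical leg | 5760.00 | 16.00 | 90.00 | 92160.00 | 518400.00
horizontal leg | 3240.00 | 122.00 | 9.00 | 395280.00 | 29160.00
gusset | 1296.00 | 44.00 | 42.00 | 57024.00 | 54432.00
Σ | 10296.00 |  |  | 544464.00 | 601992.00
X̄ = 544464.00 / 10296.00 = 52.88 in
Ȳ = 601992.00 / 10296.00 = 58.47 in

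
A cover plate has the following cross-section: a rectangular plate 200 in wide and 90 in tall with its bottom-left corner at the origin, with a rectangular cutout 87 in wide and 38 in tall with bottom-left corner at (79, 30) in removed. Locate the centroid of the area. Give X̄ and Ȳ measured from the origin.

X̄ = 94.94 in, Ȳ = 44.10 in

Part | A | x̄ᵢ | ȳᵢ | A·x̄ᵢ | A·ȳᵢ
plate | 18000.00 | 100.00 | 45.00 | 1800000.00 | 810000.00
hole | -3306.00 | 122.50 | 49.00 | -404985.00 | -161994.00
Σ | 14694.00 |  |  | 1395015.00 | 648006.00
X̄ = 1395015.00 / 14694.00 = 94.94 in
Ȳ = 648006.00 / 14694.00 = 44.10 in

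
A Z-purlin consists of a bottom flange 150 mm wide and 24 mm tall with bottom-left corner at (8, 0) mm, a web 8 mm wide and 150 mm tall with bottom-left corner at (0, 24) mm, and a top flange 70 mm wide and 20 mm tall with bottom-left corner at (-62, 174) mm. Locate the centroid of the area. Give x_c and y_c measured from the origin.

x_c = 42.87 mm, y_c = 67.68 mm

bottom flange: A = 150 × 24 = 3600.00, centroid at (83.00, 12.00).
web: A = 8 × 150 = 1200.00, centroid at (4.00, 99.00).
top flange: A = 70 × 20 = 1400.00, centroid at (-27.00, 184.00).
ΣA = 6200.00 mm², ΣAx_c = 265800.00 mm³, ΣAy_c = 419600.00 mm³.
x_c = 265800.00/6200.00 = 42.87 mm; y_c = 419600.00/6200.00 = 67.68 mm.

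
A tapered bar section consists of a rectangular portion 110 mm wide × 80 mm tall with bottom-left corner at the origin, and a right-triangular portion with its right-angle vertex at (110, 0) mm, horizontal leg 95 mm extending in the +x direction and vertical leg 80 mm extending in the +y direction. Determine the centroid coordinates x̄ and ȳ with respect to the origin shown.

x̄ = 81.14 mm, ȳ = 35.98 mm

Part | A | x̄ᵢ | ȳᵢ | A·x̄ᵢ | A·ȳᵢ
rectangular portion | 8800.00 | 55.00 | 40.00 | 484000.00 | 352000.00
triangular portion | 3800.00 | 141.67 | 26.67 | 538333.33 | 101333.33
Σ | 12600.00 |  |  | 1022333.33 | 453333.33
x̄ = 1022333.33 / 12600.00 = 81.14 mm
ȳ = 453333.33 / 12600.00 = 35.98 mm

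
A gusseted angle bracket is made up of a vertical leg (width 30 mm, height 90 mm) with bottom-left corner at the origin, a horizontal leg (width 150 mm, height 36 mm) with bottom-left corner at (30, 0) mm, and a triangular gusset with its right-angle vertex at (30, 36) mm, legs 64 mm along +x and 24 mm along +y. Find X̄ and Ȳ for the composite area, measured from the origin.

Part | A | x̄ᵢ | ȳᵢ | A·x̄ᵢ | A·ȳᵢ
vertical leg | 2700.00 | 15.00 | 45.00 | 40500.00 | 121500.00
horizontal leg | 5400.00 | 105.00 | 18.00 | 567000.00 | 97200.00
gusset | 768.00 | 51.33 | 44.00 | 39424.00 | 33792.00
Σ | 8868.00 |  |  | 646924.00 | 252492.00
X̄ = 646924.00 / 8868.00 = 72.95 mm
Ȳ = 252492.00 / 8868.00 = 28.47 mm

X̄ = 72.95 mm, Ȳ = 28.47 mm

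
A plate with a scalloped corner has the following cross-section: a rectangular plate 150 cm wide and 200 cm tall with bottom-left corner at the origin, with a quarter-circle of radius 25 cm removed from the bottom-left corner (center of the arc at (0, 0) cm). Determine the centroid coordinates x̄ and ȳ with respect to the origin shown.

plate: A = 150 × 200 = 30000.00, centroid at (75.00, 100.00).
removed quarter-circle: A = −¼π·25² = -490.87, centroid at (10.61, 10.61).
ΣA = 29509.13 cm², ΣAx̄ = 2244791.67 cm³, ΣAȳ = 2994791.67 cm³.
x̄ = 2244791.67/29509.13 = 76.07 cm; ȳ = 2994791.67/29509.13 = 101.49 cm.

x̄ = 76.07 cm, ȳ = 101.49 cm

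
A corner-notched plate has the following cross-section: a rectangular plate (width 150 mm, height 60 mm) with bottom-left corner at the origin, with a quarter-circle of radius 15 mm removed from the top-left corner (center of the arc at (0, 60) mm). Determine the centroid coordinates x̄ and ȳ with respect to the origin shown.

x̄ = 76.37 mm, ȳ = 29.53 mm

plate: A = 150 × 60 = 9000.00, centroid at (75.00, 30.00).
removed quarter-circle: A = −¼π·15² = -176.71, centroid at (6.37, 53.63).
ΣA = 8823.29 mm²
ΣAx̄ = (9000.00)(75.00) + (-176.71)(6.37) = 673875.00 mm³
ΣAȳ = (9000.00)(30.00) + (-176.71)(53.63) = 260522.12 mm³
x̄ = 673875.00 / 8823.29 = 76.37 mm
ȳ = 260522.12 / 8823.29 = 29.53 mm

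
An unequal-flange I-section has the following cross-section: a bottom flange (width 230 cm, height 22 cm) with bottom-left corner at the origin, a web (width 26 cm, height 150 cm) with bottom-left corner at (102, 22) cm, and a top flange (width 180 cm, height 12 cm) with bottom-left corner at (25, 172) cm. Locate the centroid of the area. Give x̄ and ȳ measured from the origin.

Part | A | x̄ᵢ | ȳᵢ | A·x̄ᵢ | A·ȳᵢ
bottom flange | 5060.00 | 115.00 | 11.00 | 581900.00 | 55660.00
web | 3900.00 | 115.00 | 97.00 | 448500.00 | 378300.00
top flange | 2160.00 | 115.00 | 178.00 | 248400.00 | 384480.00
Σ | 11120.00 |  |  | 1278800.00 | 818440.00
x̄ = 1278800.00 / 11120.00 = 115.00 cm
ȳ = 818440.00 / 11120.00 = 73.60 cm

x̄ = 115.00 cm, ȳ = 73.60 cm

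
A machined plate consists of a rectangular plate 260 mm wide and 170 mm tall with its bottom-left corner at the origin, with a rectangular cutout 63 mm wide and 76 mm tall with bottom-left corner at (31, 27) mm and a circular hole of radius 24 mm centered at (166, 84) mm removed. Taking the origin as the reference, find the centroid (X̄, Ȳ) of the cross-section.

plate: A = 260 × 170 = 44200.00, centroid at (130.00, 85.00).
hole 1: A = −(63 × 76) = -4788.00, centroid at (62.50, 65.00).
hole 2: A = −π·24² = -1809.56, centroid at (166.00, 84.00).
ΣA = 37602.44 mm²
ΣAX̄ = (44200.00)(130.00) + (-4788.00)(62.50) + (-1809.56)(166.00) = 5146363.48 mm³
ΣAȲ = (44200.00)(85.00) + (-4788.00)(65.00) + (-1809.56)(84.00) = 3293777.18 mm³
X̄ = 5146363.48 / 37602.44 = 136.86 mm
Ȳ = 3293777.18 / 37602.44 = 87.59 mm

X̄ = 136.86 mm, Ȳ = 87.59 mm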